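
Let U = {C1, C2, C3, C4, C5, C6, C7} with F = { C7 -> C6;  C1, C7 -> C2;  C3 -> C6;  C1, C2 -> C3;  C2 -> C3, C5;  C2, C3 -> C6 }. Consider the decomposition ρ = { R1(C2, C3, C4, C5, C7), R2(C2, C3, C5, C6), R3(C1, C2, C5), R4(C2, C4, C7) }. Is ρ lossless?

No

Chase test. Columns are C1, C2, C3, C4, C5, C6, C7; row i has aⱼ where attribute j ∈ Ri, else bᵢⱼ.
Initial tableau (one row per fragment):
  row 1: b11 a2 a3 a4 a5 b16 a7
  row 2: b21 a2 a3 b24 a5 a6 b27
  row 3: a1 a2 b33 b34 a5 b36 b37
  row 4: b41 a2 b43 a4 b45 b46 a7
Rows 1 and 4 agree on C7; apply C7→C6 and equate their C6 entries.
Rows 1 and 2 agree on C3; apply C3→C6 and equate their C6 entries.
Rows 1 and 3 agree on C2; apply C2→C3, C5 and equate their C3, C5 entries.
Rows 1 and 4 agree on C2; apply C2→C3, C5 and equate their C3, C5 entries.
Rows 1 and 3 agree on C2, C3; apply C2, C3→C6 and equate their C6 entries.
No row becomes fully distinguished — the join is lossy.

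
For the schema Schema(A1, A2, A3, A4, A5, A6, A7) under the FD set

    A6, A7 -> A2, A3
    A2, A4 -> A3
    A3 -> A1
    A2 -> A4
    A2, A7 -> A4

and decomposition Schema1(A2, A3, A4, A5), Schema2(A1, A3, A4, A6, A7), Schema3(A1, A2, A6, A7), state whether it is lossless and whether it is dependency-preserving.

lossy but dependency-preserving

Lossless test (chase): Rows 2 and 3 agree on A6, A7; apply A6, A7→A2, A3 and equate their A2, A3 entries. Rows 1 and 2 agree on A3; apply A3→A1 and equate their A1 entries. Rows 1 and 3 agree on A2; apply A2→A4 and equate their A4 entries. No row becomes fully distinguished — the join is lossy.
Dependency preservation: A6, A7 → A2, A3; A2, A7 → A4 are not contained in any single fragment, but the restricted closure of each left-hand side across the fragments still reaches the right-hand side; the remaining FDs each lie inside some fragment. All dependencies are preserved.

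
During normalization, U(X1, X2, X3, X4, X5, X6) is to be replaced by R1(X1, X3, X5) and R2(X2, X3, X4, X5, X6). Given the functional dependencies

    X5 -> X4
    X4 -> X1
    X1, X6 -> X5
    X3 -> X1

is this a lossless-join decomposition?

Common attributes: R1 ∩ R2 = {X3, X5}.
Closure of {X3, X5}: X5 → X4 applies, adding X4; X4 → X1 applies, adding X1. So (X3, X5)⁺ = {X1, X3, X4, X5}.
This closure contains every attribute of R1, so R1 ∩ R2 → R1. The join is lossless.

Yes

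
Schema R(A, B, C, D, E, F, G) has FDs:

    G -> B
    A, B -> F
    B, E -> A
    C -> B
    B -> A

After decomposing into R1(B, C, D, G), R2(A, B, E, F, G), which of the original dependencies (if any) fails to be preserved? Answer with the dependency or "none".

G → B lies within R1.
A, B → F lies within R2.
B, E → A lies within R2.
C → B lies within R1.
B → A lies within R2.
Every dependency is enforceable on the fragments, so the decomposition is dependency-preserving.

none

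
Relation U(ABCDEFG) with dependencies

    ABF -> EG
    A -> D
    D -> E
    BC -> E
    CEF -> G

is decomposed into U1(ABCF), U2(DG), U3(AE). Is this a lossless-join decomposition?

No

Chase test. Columns are ABCDEFG; row i has aⱼ where attribute j ∈ Ui, else bᵢⱼ.
Initial tableau (one row per fragment):
  row 1: a1 a2 a3 b14 b15 a6 b17
  row 2: b21 b22 b23 a4 b25 b26 a7
  row 3: a1 b32 b33 b34 a5 b36 b37
Rows 1 and 3 agree on A; apply A→D and equate their D entries.
Rows 1 and 3 agree on D; apply D→E and equate their E entries.
No row becomes fully distinguished — the join is lossy.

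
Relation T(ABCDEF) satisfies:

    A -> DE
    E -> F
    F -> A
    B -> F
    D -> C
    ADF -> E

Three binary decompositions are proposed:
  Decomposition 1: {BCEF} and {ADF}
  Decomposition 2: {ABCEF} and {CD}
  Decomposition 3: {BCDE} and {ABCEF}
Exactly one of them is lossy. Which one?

Decomposition 1: common = {F}, closure = {ACDEF} → lossless.
Decomposition 2: common = {C}, closure = {C} → lossy.
Decomposition 3: common = {BCE}, closure = {ABCDEF} → lossless.

Decomposition 2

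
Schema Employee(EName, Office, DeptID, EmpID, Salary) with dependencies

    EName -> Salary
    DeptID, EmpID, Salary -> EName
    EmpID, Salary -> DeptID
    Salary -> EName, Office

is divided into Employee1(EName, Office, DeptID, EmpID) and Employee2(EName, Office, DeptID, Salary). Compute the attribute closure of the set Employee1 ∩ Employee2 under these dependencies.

Employee1 ∩ Employee2 = {EName, Office, DeptID}.
EName → Salary applies, adding Salary
Closure: {EName, Office, DeptID, Salary}.

EName, Office, DeptID, Salary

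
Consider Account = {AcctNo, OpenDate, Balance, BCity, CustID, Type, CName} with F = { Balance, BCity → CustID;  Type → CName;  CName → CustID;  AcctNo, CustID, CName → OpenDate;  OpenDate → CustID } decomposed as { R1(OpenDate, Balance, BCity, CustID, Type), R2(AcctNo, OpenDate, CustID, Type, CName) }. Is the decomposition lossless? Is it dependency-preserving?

Lossless test: (OpenDate, CustID, Type)⁺ = {OpenDate, CustID, Type, CName}, which is a superkey of neither fragment — lossy.
Dependency preservation: every FD's attributes lie within a single fragment, so each can be enforced locally — preserved.

lossy but dependency-preserving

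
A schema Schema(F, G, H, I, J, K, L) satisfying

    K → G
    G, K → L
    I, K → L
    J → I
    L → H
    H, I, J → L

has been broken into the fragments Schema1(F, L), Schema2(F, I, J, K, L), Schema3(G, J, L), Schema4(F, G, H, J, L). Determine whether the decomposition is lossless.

Chase test. Columns are F, G, H, I, J, K, L; row i has aⱼ where attribute j ∈ Schemai, else bᵢⱼ.
Initial tableau (one row per fragment):
  row 1: a1 b12 b13 b14 b15 b16 a7
  row 2: a1 b22 b23 a4 a5 a6 a7
  row 3: b31 a2 b33 b34 a5 b36 a7
  row 4: a1 a2 a3 b44 a5 b46 a7
Rows 2 and 3 agree on J; apply J→I and equate their I entries.
Rows 2 and 4 agree on J; apply J→I and equate their I entries.
Rows 1 and 2 agree on L; apply L→H and equate their H entries.
Rows 1 and 3 agree on L; apply L→H and equate their H entries.
Rows 1 and 4 agree on L; apply L→H and equate their H entries.
No row becomes fully distinguished — the join is lossy.

No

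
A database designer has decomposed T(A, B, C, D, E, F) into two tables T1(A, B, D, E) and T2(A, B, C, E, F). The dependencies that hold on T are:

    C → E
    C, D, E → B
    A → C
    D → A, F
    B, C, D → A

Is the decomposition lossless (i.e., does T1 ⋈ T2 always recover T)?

No

Common attributes: T1 ∩ T2 = {A, B, E}.
Closure of {A, B, E}: A → C applies, adding C. So (A, B, E)⁺ = {A, B, C, E}.
The closure contains neither all of T1 = {A, B, D, E} nor all of T2 = {A, B, C, E, F}, so the common attributes are not a superkey of either fragment. The join is lossy.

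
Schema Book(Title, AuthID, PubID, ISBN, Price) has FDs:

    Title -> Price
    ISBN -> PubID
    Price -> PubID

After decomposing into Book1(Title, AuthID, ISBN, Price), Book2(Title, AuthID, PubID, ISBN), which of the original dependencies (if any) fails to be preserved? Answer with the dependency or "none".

Price -> PubID

Check Price → PubID: no single fragment contains all of {PubID, Price}, and the restricted closure of {Price} across the fragments never reaches {PubID}.
Title → Price is preserved.
ISBN → PubID is preserved.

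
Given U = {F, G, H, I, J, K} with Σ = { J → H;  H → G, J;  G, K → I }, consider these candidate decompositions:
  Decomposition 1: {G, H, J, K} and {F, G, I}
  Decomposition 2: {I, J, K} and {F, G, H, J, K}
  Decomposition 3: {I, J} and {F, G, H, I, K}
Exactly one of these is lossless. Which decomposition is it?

Decomposition 1: common = {G}, closure = {G} → lossy.
Decomposition 2: common = {J, K}, closure = {G, H, I, J, K} → lossless.
Decomposition 3: common = {I}, closure = {I} → lossy.

Decomposition 2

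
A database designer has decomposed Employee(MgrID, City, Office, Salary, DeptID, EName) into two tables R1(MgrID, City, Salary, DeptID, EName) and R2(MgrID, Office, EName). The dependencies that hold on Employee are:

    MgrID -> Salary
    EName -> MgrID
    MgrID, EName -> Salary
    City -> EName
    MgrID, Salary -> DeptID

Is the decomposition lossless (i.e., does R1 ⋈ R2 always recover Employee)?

No

Common attributes: R1 ∩ R2 = {MgrID, EName}.
Closure of {MgrID, EName}: MgrID → Salary applies, adding Salary; MgrID, Salary → DeptID applies, adding DeptID. So (MgrID, EName)⁺ = {MgrID, Salary, DeptID, EName}.
The closure contains neither all of R1 = {MgrID, City, Salary, DeptID, EName} nor all of R2 = {MgrID, Office, EName}, so the common attributes are not a superkey of either fragment. The join is lossy.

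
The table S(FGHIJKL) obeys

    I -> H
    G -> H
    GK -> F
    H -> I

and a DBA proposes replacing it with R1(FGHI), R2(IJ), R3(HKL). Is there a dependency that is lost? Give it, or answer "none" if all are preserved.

GK -> F

Check GK → F: no single fragment contains all of {FGK}, and the restricted closure of {GK} across the fragments never reaches {F}.
I → H is preserved.
G → H is preserved.
H → I is preserved.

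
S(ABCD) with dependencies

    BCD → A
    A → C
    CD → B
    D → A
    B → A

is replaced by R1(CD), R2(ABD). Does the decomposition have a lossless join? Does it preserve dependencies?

lossless but not dependency-preserving

Lossless test: (D)⁺ = {ABCD}, which contains all of one fragment — lossless.
Dependency preservation: the restricted closure of {A} across the fragments never reaches {C}, so A → C cannot be enforced without a join — not preserved.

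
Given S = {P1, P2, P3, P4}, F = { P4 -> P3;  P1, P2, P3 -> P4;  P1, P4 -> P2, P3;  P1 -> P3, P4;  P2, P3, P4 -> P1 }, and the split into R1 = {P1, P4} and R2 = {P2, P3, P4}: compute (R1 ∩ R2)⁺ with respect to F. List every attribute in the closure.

R1 ∩ R2 = {P4}.
P4 → P3 applies, adding P3
Closure: {P3, P4}.

P3, P4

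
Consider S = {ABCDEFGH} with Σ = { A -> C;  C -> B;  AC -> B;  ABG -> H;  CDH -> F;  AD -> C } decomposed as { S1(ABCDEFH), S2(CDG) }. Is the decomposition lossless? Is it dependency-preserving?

Lossless test: (CD)⁺ = {BCD}, which is a superkey of neither fragment — lossy.
Dependency preservation: the restricted closure of {ABG} across the fragments never reaches {H}, so ABG → H cannot be enforced without a join — not preserved.

lossy and not dependency-preserving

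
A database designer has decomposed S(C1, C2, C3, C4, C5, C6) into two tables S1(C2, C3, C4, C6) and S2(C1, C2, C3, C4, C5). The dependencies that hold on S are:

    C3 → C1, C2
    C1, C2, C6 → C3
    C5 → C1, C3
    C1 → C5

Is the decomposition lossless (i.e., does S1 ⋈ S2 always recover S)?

Common attributes: S1 ∩ S2 = {C2, C3, C4}.
Closure of {C2, C3, C4}: C3 → C1, C2 applies, adding C1; C1 → C5 applies, adding C5. So (C2, C3, C4)⁺ = {C1, C2, C3, C4, C5}.
This closure contains every attribute of S2, so S1 ∩ S2 → S2. The join is lossless.

Yes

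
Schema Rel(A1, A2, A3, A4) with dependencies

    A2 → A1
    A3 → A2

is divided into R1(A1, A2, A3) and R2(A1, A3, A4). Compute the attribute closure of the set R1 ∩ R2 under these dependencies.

R1 ∩ R2 = {A1, A3}.
A3 → A2 applies, adding A2
Closure: {A1, A2, A3}.

A1, A2, A3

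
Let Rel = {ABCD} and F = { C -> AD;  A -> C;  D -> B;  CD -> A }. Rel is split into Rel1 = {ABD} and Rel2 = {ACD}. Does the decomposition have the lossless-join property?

Yes

Common attributes: Rel1 ∩ Rel2 = {AD}.
Closure of {AD}: A → C applies, adding C; D → B applies, adding B. So (AD)⁺ = {ABCD}.
This closure contains every attribute of Rel1, so Rel1 ∩ Rel2 → Rel1. The join is lossless.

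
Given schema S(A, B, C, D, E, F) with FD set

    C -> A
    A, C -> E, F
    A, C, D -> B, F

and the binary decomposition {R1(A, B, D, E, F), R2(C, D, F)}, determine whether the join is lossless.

No

Common attributes: R1 ∩ R2 = {D, F}.
No dependency enlarges {D, F}, so (D, F)⁺ = {D, F}.
The closure contains neither all of R1 = {A, B, D, E, F} nor all of R2 = {C, D, F}, so the common attributes are not a superkey of either fragment. The join is lossy.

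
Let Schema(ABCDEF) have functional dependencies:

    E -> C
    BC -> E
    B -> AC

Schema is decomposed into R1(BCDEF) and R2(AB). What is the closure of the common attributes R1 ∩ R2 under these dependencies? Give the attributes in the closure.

R1 ∩ R2 = {B}.
B → AC applies, adding AC
BC → E applies, adding E
Closure: {ABCE}.

ABCE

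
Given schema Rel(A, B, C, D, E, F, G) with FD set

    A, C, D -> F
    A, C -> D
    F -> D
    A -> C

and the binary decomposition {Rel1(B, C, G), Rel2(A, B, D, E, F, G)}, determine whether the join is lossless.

No

Common attributes: Rel1 ∩ Rel2 = {B, G}.
No dependency enlarges {B, G}, so (B, G)⁺ = {B, G}.
The closure contains neither all of Rel1 = {B, C, G} nor all of Rel2 = {A, B, D, E, F, G}, so the common attributes are not a superkey of either fragment. The join is lossy.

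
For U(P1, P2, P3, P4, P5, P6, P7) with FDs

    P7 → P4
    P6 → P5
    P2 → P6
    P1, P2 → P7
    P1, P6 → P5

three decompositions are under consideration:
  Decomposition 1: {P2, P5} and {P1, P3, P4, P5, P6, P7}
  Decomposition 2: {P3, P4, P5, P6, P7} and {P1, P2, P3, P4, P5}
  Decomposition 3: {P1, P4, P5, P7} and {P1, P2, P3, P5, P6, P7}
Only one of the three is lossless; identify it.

Decomposition 3

Decomposition 1: common = {P5}, closure = {P5} → lossy.
Decomposition 2: common = {P3, P4, P5}, closure = {P3, P4, P5} → lossy.
Decomposition 3: common = {P1, P5, P7}, closure = {P1, P4, P5, P7} → lossless.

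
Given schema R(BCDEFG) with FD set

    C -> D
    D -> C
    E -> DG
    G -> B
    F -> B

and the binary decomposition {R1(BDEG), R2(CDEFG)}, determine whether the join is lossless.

Common attributes: R1 ∩ R2 = {DEG}.
Closure of {DEG}: D → C applies, adding C; G → B applies, adding B. So (DEG)⁺ = {BCDEG}.
This closure contains every attribute of R1, so R1 ∩ R2 → R1. The join is lossless.

Yes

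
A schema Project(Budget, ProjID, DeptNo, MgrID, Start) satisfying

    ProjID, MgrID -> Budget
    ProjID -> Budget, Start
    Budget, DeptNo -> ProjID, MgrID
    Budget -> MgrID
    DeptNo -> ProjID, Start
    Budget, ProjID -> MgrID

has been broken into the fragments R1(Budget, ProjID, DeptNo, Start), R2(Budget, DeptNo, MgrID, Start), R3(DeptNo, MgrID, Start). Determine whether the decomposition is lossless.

Chase test. Columns are Budget, ProjID, DeptNo, MgrID, Start; row i has aⱼ where attribute j ∈ Ri, else bᵢⱼ.
Initial tableau (one row per fragment):
  row 1: a1 a2 a3 b14 a5
  row 2: a1 b22 a3 a4 a5
  row 3: b31 b32 a3 a4 a5
Rows 1 and 2 agree on Budget, DeptNo; apply Budget, DeptNo→ProjID, MgrID and equate their ProjID, MgrID entries.
Rows 1 and 3 agree on DeptNo; apply DeptNo→ProjID, Start and equate their ProjID, Start entries.
Rows 1 and 3 agree on ProjID, MgrID; apply ProjID, MgrID→Budget and equate their Budget entries.
Row 1 is now all distinguished symbols — the join is lossless.

Yes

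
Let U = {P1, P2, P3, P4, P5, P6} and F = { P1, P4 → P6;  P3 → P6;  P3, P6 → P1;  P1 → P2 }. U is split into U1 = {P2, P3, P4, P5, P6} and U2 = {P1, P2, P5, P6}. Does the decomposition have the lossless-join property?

Common attributes: U1 ∩ U2 = {P2, P5, P6}.
No dependency enlarges {P2, P5, P6}, so (P2, P5, P6)⁺ = {P2, P5, P6}.
The closure contains neither all of U1 = {P2, P3, P4, P5, P6} nor all of U2 = {P1, P2, P5, P6}, so the common attributes are not a superkey of either fragment. The join is lossy.

No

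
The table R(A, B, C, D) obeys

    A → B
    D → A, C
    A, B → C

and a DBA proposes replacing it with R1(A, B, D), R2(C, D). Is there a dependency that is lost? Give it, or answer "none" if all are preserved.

A, B → C

Check A, B → C: no single fragment contains all of {A, B, C}, and the restricted closure of {A, B} across the fragments never reaches {C}.
A → B is preserved.
D → A, C is preserved.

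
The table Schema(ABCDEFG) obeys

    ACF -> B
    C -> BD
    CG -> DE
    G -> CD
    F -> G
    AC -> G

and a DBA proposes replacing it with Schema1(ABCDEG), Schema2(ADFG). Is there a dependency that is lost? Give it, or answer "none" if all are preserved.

none

ACF → B: restricted closure across fragments reaches B.
C → BD lies within Schema1.
CG → DE lies within Schema1.
G → CD lies within Schema1.
F → G lies within Schema2.
AC → G lies within Schema1.
Every dependency is enforceable on the fragments, so the decomposition is dependency-preserving.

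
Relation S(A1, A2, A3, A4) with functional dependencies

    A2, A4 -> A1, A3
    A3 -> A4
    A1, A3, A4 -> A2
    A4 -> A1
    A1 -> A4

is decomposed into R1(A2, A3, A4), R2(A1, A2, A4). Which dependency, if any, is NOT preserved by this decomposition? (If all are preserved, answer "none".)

none

A2, A4 → A1, A3: restricted closure across fragments reaches A1, A3.
A3 → A4 lies within R1.
A1, A3, A4 → A2: restricted closure across fragments reaches A2.
A4 → A1 lies within R2.
A1 → A4 lies within R2.
Every dependency is enforceable on the fragments, so the decomposition is dependency-preserving.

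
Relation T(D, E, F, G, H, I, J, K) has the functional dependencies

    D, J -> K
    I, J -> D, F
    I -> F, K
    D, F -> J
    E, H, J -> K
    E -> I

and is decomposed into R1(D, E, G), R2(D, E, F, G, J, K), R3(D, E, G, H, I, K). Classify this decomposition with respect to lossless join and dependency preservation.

lossless but not dependency-preserving

Lossless test (chase): Rows 1 and 2 agree on E; apply E→I and equate their I entries. Rows 1 and 3 agree on E; apply E→I and equate their I entries. Rows 1 and 2 agree on I; apply I→F, K and equate their F, K entries. Rows 1 and 3 agree on I; apply I→F, K and equate their F, K entries. Rows 1 and 2 agree on D, F; apply D, F→J and equate their J entries. Rows 1 and 3 agree on D, F; apply D, F→J and equate their J entries. Row 3 is now all distinguished symbols — the join is lossless.
Dependency preservation: the restricted closure of {I, J} across the fragments never reaches {D, F}, so I, J → D, F cannot be enforced without a join — not preserved.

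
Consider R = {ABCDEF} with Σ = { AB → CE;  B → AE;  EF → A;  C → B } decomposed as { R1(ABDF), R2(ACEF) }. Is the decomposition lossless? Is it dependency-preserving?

Lossless test: (AF)⁺ = {AF}, which is a superkey of neither fragment — lossy.
Dependency preservation: the restricted closure of {AB} across the fragments never reaches {CE}, so AB → CE cannot be enforced without a join — not preserved.

lossy and not dependency-preserving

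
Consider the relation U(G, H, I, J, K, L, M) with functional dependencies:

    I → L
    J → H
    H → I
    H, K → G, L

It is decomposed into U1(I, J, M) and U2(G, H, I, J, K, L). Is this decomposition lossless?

No

Common attributes: U1 ∩ U2 = {I, J}.
Closure of {I, J}: I → L applies, adding L; J → H applies, adding H. So (I, J)⁺ = {H, I, J, L}.
The closure contains neither all of U1 = {I, J, M} nor all of U2 = {G, H, I, J, K, L}, so the common attributes are not a superkey of either fragment. The join is lossy.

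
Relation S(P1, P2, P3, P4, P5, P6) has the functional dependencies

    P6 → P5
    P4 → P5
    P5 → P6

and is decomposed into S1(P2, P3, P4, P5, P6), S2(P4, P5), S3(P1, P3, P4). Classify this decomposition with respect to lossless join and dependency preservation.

Lossless test (chase): Rows 1 and 3 agree on P4; apply P4→P5 and equate their P5 entries. Rows 1 and 2 agree on P5; apply P5→P6 and equate their P6 entries. Rows 1 and 3 agree on P5; apply P5→P6 and equate their P6 entries. No row becomes fully distinguished — the join is lossy.
Dependency preservation: every FD's attributes lie within a single fragment, so each can be enforced locally — preserved.

lossy but dependency-preserving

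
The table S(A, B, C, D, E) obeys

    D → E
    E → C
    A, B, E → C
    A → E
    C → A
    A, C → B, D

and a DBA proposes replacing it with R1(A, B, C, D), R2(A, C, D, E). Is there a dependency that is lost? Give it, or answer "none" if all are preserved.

D → E lies within R2.
E → C lies within R2.
A, B, E → C: restricted closure across fragments reaches C.
A → E lies within R2.
C → A lies within R1.
A, C → B, D lies within R1.
Every dependency is enforceable on the fragments, so the decomposition is dependency-preserving.

none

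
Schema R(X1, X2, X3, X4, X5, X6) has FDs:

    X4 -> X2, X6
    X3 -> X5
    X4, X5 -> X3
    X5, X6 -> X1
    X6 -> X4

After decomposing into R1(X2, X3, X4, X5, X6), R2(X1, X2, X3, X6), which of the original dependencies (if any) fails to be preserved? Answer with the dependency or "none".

none

X4 → X2, X6 lies within R1.
X3 → X5 lies within R1.
X4, X5 → X3 lies within R1.
X5, X6 → X1: restricted closure across fragments reaches X1.
X6 → X4 lies within R1.
Every dependency is enforceable on the fragments, so the decomposition is dependency-preserving.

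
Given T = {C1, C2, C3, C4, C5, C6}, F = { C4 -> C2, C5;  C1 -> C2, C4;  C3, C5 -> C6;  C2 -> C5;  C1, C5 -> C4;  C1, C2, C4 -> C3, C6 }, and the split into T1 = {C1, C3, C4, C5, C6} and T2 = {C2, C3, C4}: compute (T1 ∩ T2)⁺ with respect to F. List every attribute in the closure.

T1 ∩ T2 = {C3, C4}.
C4 → C2, C5 applies, adding C2, C5
C3, C5 → C6 applies, adding C6
Closure: {C2, C3, C4, C5, C6}.

C2, C3, C4, C5, C6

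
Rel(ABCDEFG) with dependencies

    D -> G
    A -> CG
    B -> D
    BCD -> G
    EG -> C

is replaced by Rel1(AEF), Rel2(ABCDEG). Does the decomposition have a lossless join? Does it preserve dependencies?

lossy but dependency-preserving

Lossless test: (AE)⁺ = {ACEG}, which is a superkey of neither fragment — lossy.
Dependency preservation: every FD's attributes lie within a single fragment, so each can be enforced locally — preserved.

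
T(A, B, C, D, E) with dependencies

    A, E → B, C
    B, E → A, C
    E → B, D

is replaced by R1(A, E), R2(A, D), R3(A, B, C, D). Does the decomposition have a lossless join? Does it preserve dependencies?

lossy and not dependency-preserving

Lossless test (chase): applying each FD to every pair of rows produces no changes in the tableau, so no row becomes fully distinguished — the join is lossy.
Dependency preservation: the restricted closure of {A, E} across the fragments never reaches {B, C}, so A, E → B, C cannot be enforced without a join — not preserved.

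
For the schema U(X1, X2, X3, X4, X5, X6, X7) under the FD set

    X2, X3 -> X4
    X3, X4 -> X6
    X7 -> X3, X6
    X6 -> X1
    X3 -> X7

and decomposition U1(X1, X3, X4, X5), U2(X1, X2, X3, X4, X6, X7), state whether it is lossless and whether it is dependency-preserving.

lossy but dependency-preserving

Lossless test: (X1, X3, X4)⁺ = {X1, X3, X4, X6, X7}, which is a superkey of neither fragment — lossy.
Dependency preservation: every FD's attributes lie within a single fragment, so each can be enforced locally — preserved.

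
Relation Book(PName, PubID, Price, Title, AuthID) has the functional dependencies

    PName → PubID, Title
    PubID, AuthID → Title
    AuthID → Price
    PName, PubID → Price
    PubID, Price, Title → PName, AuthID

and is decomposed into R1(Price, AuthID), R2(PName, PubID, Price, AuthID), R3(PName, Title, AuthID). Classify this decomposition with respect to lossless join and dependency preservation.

Lossless test (chase): Rows 2 and 3 agree on PName; apply PName→PubID, Title and equate their PubID, Title entries. Rows 1 and 3 agree on AuthID; apply AuthID→Price and equate their Price entries. Row 2 is now all distinguished symbols — the join is lossless.
Dependency preservation: the restricted closure of {PubID, Price, Title} across the fragments never reaches {PName, AuthID}, so PubID, Price, Title → PName, AuthID cannot be enforced without a join — not preserved.

lossless but not dependency-preserving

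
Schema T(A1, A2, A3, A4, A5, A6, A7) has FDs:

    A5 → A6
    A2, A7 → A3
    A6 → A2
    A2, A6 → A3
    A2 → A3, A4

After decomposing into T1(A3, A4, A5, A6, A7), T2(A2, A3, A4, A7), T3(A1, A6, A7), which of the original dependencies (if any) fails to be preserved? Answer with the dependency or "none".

Check A6 → A2: no single fragment contains all of {A2, A6}, and the restricted closure of {A6} across the fragments never reaches {A2}.
A5 → A6 is preserved.
A2, A7 → A3 is preserved.
A2, A6 → A3 is preserved.
A2 → A3, A4 is preserved.

A6 → A2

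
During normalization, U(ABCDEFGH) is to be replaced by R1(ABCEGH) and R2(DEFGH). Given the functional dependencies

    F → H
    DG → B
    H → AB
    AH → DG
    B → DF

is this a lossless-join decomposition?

Common attributes: R1 ∩ R2 = {EGH}.
Closure of {EGH}: H → AB applies, adding AB; AH → DG applies, adding D; B → DF applies, adding F. So (EGH)⁺ = {ABDEFGH}.
This closure contains every attribute of R2, so R1 ∩ R2 → R2. The join is lossless.

Yes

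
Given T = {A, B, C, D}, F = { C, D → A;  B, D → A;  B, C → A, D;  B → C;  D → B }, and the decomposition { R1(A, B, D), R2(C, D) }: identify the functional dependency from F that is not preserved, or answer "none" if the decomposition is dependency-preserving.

C, D → A: restricted closure across fragments reaches A.
B, D → A lies within R1.
B, C → A, D: restricted closure across fragments reaches A, D.
B → C: restricted closure across fragments reaches C.
D → B lies within R1.
Every dependency is enforceable on the fragments, so the decomposition is dependency-preserving.

none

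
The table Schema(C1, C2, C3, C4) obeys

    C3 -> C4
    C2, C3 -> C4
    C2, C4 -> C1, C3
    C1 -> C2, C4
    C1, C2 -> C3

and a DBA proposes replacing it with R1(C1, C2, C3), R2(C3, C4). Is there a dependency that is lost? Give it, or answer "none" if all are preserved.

C2, C4 -> C1, C3

Check C2, C4 → C1, C3: no single fragment contains all of {C1, C2, C3, C4}, and the restricted closure of {C2, C4} across the fragments never reaches {C1, C3}.
C3 → C4 is preserved.
C2, C3 → C4 is preserved.
C1 → C2, C4 is preserved.
C1, C2 → C3 is preserved.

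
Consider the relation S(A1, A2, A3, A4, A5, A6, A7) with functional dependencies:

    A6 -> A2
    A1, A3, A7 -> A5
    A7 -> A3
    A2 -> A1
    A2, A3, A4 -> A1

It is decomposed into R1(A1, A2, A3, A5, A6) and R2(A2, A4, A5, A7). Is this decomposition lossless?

No

Common attributes: R1 ∩ R2 = {A2, A5}.
Closure of {A2, A5}: A2 → A1 applies, adding A1. So (A2, A5)⁺ = {A1, A2, A5}.
The closure contains neither all of R1 = {A1, A2, A3, A5, A6} nor all of R2 = {A2, A4, A5, A7}, so the common attributes are not a superkey of either fragment. The join is lossy.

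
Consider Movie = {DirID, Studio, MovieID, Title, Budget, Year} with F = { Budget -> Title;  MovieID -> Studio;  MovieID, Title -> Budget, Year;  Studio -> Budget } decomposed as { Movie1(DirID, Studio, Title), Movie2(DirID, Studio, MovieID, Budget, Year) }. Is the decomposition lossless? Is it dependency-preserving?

lossless but not dependency-preserving

Lossless test: (DirID, Studio)⁺ = {DirID, Studio, Title, Budget}, which contains all of one fragment — lossless.
Dependency preservation: the restricted closure of {Budget} across the fragments never reaches {Title}, so Budget → Title cannot be enforced without a join — not preserved.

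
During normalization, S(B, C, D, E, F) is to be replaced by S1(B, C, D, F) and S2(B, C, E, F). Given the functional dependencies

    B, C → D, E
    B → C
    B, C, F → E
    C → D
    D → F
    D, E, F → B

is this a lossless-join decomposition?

Yes

Common attributes: S1 ∩ S2 = {B, C, F}.
Closure of {B, C, F}: B, C → D, E applies, adding D, E. So (B, C, F)⁺ = {B, C, D, E, F}.
This closure contains every attribute of S1, so S1 ∩ S2 → S1. The join is lossless.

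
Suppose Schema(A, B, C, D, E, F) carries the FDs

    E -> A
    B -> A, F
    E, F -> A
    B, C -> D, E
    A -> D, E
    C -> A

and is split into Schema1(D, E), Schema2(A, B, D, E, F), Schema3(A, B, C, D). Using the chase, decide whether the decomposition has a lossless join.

Yes

Chase test. Columns are A, B, C, D, E, F; row i has aⱼ where attribute j ∈ Schemai, else bᵢⱼ.
Initial tableau (one row per fragment):
  row 1: b11 b12 b13 a4 a5 b16
  row 2: a1 a2 b23 a4 a5 a6
  row 3: a1 a2 a3 a4 b35 b36
Rows 1 and 2 agree on E; apply E→A and equate their A entries.
Rows 2 and 3 agree on B; apply B→A, F and equate their A, F entries.
Rows 1 and 3 agree on A; apply A→D, E and equate their D, E entries.
Row 3 is now all distinguished symbols — the join is lossless.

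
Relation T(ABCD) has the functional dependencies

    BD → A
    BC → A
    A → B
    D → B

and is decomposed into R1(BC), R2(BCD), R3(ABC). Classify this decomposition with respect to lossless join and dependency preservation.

lossless but not dependency-preserving

Lossless test (chase): Rows 1 and 2 agree on BC; apply BC→A and equate their A entries. Rows 1 and 3 agree on BC; apply BC→A and equate their A entries. Row 2 is now all distinguished symbols — the join is lossless.
Dependency preservation: the restricted closure of {BD} across the fragments never reaches {A}, so BD → A cannot be enforced without a join — not preserved.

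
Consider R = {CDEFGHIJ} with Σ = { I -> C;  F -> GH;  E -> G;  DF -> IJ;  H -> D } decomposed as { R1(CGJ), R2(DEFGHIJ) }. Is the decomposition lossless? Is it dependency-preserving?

lossy and not dependency-preserving

Lossless test: (GJ)⁺ = {GJ}, which is a superkey of neither fragment — lossy.
Dependency preservation: the restricted closure of {I} across the fragments never reaches {C}, so I → C cannot be enforced without a join — not preserved.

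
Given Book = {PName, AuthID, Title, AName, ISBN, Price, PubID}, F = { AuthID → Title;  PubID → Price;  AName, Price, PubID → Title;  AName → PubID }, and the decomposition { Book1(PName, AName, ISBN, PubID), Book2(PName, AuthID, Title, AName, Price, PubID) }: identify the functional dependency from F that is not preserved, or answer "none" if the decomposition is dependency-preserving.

AuthID → Title lies within Book2.
PubID → Price lies within Book2.
AName, Price, PubID → Title lies within Book2.
AName → PubID lies within Book1.
Every dependency is enforceable on the fragments, so the decomposition is dependency-preserving.

none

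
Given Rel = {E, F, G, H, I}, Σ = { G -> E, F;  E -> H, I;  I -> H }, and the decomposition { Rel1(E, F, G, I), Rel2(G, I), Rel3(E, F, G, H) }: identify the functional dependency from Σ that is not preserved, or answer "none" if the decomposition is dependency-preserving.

I -> H

Check I → H: no single fragment contains all of {H, I}, and the restricted closure of {I} across the fragments never reaches {H}.
G → E, F is preserved.
E → H, I is preserved.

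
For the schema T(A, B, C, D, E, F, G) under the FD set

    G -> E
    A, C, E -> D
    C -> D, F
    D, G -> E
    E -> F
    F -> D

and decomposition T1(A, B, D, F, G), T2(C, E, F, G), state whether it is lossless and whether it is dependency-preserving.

lossy but dependency-preserving

Lossless test: (F, G)⁺ = {D, E, F, G}, which is a superkey of neither fragment — lossy.
Dependency preservation: A, C, E → D; C → D, F; D, G → E are not contained in any single fragment, but the restricted closure of each left-hand side across the fragments still reaches the right-hand side; the remaining FDs each lie inside some fragment. All dependencies are preserved.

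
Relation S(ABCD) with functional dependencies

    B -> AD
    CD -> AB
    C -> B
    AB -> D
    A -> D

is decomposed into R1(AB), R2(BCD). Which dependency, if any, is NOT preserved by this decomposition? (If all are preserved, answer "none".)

Check A → D: no single fragment contains all of {AD}, and the restricted closure of {A} across the fragments never reaches {D}.
B → AD is preserved.
CD → AB is preserved.
C → B is preserved.
AB → D is preserved.

A -> D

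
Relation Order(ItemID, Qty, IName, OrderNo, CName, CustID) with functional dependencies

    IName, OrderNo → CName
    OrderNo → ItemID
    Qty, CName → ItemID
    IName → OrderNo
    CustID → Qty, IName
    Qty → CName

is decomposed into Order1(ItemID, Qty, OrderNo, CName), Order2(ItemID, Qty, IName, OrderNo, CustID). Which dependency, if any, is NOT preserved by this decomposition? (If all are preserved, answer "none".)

IName, OrderNo → CName

Check IName, OrderNo → CName: no single fragment contains all of {IName, OrderNo, CName}, and the restricted closure of {IName, OrderNo} across the fragments never reaches {CName}.
OrderNo → ItemID is preserved.
Qty, CName → ItemID is preserved.
IName → OrderNo is preserved.
CustID → Qty, IName is preserved.
Qty → CName is preserved.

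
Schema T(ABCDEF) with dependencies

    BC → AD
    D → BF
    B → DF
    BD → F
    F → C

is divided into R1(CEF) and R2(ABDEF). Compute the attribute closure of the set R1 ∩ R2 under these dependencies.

R1 ∩ R2 = {EF}.
F → C applies, adding C
Closure: {CEF}.

CEF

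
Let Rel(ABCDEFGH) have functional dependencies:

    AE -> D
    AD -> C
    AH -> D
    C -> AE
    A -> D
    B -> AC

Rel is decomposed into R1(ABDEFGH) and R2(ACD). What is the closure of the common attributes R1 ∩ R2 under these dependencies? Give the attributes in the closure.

R1 ∩ R2 = {AD}.
AD → C applies, adding C
C → AE applies, adding E
Closure: {ACDE}.

ACDE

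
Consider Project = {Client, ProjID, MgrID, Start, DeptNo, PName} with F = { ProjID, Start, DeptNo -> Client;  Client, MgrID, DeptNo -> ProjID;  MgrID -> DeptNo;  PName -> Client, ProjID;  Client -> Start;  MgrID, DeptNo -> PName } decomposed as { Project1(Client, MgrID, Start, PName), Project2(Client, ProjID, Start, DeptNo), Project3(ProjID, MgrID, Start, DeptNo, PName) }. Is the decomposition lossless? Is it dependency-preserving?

Lossless test (chase): Rows 2 and 3 agree on ProjID, Start, DeptNo; apply ProjID, Start, DeptNo→Client and equate their Client entries. Rows 1 and 3 agree on MgrID; apply MgrID→DeptNo and equate their DeptNo entries. Rows 1 and 3 agree on PName; apply PName→Client, ProjID and equate their Client, ProjID entries. Row 1 is now all distinguished symbols — the join is lossless.
Dependency preservation: Client, MgrID, DeptNo → ProjID; PName → Client, ProjID are not contained in any single fragment, but the restricted closure of each left-hand side across the fragments still reaches the right-hand side; the remaining FDs each lie inside some fragment. All dependencies are preserved.

lossless and dependency-preserving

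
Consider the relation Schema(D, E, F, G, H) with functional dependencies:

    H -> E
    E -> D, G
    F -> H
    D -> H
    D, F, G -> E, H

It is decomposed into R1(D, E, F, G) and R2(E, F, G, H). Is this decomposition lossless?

Common attributes: R1 ∩ R2 = {E, F, G}.
Closure of {E, F, G}: E → D, G applies, adding D; F → H applies, adding H. So (E, F, G)⁺ = {D, E, F, G, H}.
This closure contains every attribute of R1, so R1 ∩ R2 → R1. The join is lossless.

Yes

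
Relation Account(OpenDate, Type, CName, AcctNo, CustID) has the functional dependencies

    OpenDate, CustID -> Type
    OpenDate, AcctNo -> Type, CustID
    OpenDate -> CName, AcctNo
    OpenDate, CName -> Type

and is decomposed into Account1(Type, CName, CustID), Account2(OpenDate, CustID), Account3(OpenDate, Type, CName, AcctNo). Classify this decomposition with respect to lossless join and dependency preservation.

lossless and dependency-preserving

Lossless test (chase): Rows 2 and 3 agree on OpenDate; apply OpenDate→CName, AcctNo and equate their CName, AcctNo entries. Rows 2 and 3 agree on OpenDate, CName; apply OpenDate, CName→Type and equate their Type entries. Rows 2 and 3 agree on OpenDate, AcctNo; apply OpenDate, AcctNo→Type, CustID and equate their Type, CustID entries. Row 2 is now all distinguished symbols — the join is lossless.
Dependency preservation: OpenDate, CustID → Type; OpenDate, AcctNo → Type, CustID are not contained in any single fragment, but the restricted closure of each left-hand side across the fragments still reaches the right-hand side; the remaining FDs each lie inside some fragment. All dependencies are preserved.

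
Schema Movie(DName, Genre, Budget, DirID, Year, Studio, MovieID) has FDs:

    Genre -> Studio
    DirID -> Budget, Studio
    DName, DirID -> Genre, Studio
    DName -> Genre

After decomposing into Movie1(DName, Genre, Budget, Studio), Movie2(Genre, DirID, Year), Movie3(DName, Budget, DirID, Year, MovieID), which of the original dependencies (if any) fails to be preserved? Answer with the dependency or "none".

DirID -> Budget, Studio

Check DirID → Budget, Studio: no single fragment contains all of {Budget, DirID, Studio}, and the restricted closure of {DirID} across the fragments never reaches {Budget, Studio}.
Genre → Studio is preserved.
DName, DirID → Genre, Studio is preserved.
DName → Genre is preserved.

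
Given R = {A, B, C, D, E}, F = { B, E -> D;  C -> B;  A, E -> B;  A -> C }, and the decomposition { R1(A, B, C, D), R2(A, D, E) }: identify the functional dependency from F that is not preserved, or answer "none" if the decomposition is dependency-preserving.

B, E -> D

Check B, E → D: no single fragment contains all of {B, D, E}, and the restricted closure of {B, E} across the fragments never reaches {D}.
C → B is preserved.
A, E → B is preserved.
A → C is preserved.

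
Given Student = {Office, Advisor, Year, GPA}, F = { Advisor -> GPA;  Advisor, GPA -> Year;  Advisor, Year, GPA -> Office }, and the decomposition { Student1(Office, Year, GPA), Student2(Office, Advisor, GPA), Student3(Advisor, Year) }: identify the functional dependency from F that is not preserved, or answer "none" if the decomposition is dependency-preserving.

none

Advisor → GPA lies within Student2.
Advisor, GPA → Year: restricted closure across fragments reaches Year.
Advisor, Year, GPA → Office: restricted closure across fragments reaches Office.
Every dependency is enforceable on the fragments, so the decomposition is dependency-preserving.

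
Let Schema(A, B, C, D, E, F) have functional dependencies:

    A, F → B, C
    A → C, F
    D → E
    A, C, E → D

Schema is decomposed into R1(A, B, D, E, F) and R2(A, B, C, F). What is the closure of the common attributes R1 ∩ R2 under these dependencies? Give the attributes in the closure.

R1 ∩ R2 = {A, B, F}.
A, F → B, C applies, adding C
Closure: {A, B, C, F}.

A, B, C, F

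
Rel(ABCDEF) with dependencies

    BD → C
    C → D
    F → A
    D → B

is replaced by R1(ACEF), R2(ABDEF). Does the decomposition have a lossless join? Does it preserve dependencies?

Lossless test: (AEF)⁺ = {AEF}, which is a superkey of neither fragment — lossy.
Dependency preservation: the restricted closure of {BD} across the fragments never reaches {C}, so BD → C cannot be enforced without a join — not preserved.

lossy and not dependency-preserving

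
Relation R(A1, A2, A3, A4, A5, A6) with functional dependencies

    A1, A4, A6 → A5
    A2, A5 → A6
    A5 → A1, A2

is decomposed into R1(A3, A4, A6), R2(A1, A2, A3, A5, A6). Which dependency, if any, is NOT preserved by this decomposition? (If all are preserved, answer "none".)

Check A1, A4, A6 → A5: no single fragment contains all of {A1, A4, A5, A6}, and the restricted closure of {A1, A4, A6} across the fragments never reaches {A5}.
A2, A5 → A6 is preserved.
A5 → A1, A2 is preserved.

A1, A4, A6 → A5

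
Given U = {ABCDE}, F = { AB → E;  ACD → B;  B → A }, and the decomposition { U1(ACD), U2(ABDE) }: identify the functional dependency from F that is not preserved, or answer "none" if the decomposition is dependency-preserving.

ACD → B

Check ACD → B: no single fragment contains all of {ABCD}, and the restricted closure of {ACD} across the fragments never reaches {B}.
AB → E is preserved.
B → A is preserved.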